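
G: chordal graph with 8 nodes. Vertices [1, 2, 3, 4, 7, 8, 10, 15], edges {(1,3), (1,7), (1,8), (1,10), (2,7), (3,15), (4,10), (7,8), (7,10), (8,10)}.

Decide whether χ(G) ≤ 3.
No, G is not 3-colorable

The clique on vertices [1, 7, 8, 10] has size 4 > 3, so it alone needs 4 colors.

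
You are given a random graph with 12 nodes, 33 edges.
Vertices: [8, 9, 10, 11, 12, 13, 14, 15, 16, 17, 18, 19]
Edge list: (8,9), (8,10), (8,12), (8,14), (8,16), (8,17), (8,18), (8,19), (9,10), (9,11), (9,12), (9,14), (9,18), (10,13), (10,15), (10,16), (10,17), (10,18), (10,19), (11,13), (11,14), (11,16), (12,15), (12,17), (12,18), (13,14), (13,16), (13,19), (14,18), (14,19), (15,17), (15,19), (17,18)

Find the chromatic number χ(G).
χ(G) = 4

Clique number ω(G) = 4 (lower bound: χ ≥ ω).
The clique on [8, 9, 10, 18] has size 4, forcing χ ≥ 4, and the coloring below uses 4 colors, so χ(G) = 4.
A valid 4-coloring: color 1: [8, 11, 15]; color 2: [10, 12, 14]; color 3: [9, 16, 17, 19]; color 4: [13, 18].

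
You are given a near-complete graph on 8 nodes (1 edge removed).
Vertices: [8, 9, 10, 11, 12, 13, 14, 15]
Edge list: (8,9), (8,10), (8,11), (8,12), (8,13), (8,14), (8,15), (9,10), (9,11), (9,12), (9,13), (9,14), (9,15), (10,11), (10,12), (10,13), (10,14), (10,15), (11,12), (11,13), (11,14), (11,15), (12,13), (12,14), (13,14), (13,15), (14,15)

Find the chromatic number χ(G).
χ(G) = 7

Clique number ω(G) = 7 (lower bound: χ ≥ ω).
The clique on [8, 9, 10, 11, 12, 13, 14] has size 7, forcing χ ≥ 7, and the coloring below uses 7 colors, so χ(G) = 7.
A valid 7-coloring: color 1: [11]; color 2: [10]; color 3: [14]; color 4: [8]; color 5: [13]; color 6: [9]; color 7: [12, 15].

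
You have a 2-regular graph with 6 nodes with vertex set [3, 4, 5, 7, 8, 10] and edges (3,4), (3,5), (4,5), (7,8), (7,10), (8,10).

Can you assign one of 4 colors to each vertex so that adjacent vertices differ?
Yes, G is 4-colorable

A valid 4-coloring: color 1: [4, 10]; color 2: [5, 7]; color 3: [3, 8].
(χ(G) = 3 ≤ 4.)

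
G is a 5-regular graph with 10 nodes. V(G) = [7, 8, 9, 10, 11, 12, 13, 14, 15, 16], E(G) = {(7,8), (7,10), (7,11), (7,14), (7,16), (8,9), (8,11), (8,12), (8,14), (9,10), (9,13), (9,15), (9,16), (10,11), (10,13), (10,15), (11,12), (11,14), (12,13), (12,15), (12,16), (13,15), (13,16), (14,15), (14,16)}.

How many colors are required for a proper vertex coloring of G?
χ(G) = 4

Clique number ω(G) = 4 (lower bound: χ ≥ ω).
The clique on [7, 8, 11, 14] has size 4, forcing χ ≥ 4, and the coloring below uses 4 colors, so χ(G) = 4.
A valid 4-coloring: color 1: [7, 15]; color 2: [8, 10, 16]; color 3: [11, 13]; color 4: [9, 12, 14].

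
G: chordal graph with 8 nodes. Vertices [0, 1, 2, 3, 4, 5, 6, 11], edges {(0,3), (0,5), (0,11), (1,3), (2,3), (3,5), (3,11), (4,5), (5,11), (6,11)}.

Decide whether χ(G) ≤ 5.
A valid 5-coloring: color 1: [3, 4, 6]; color 2: [1, 2, 5]; color 3: [11]; color 4: [0].
(χ(G) = 4 ≤ 5.)

Yes, G is 5-colorable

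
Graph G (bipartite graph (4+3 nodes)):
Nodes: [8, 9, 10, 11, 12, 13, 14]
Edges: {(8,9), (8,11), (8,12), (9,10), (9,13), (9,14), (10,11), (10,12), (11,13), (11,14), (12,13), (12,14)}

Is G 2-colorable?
A valid 2-coloring: color 1: [9, 11, 12]; color 2: [8, 10, 13, 14].
(χ(G) = 2 ≤ 2.)

Yes, G is 2-colorable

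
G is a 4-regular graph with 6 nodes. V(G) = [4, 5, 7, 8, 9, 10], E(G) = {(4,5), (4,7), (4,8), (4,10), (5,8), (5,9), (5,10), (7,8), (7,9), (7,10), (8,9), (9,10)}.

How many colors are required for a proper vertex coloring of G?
Clique number ω(G) = 3 (lower bound: χ ≥ ω).
The clique on [5, 8, 9] has size 3, forcing χ ≥ 3, and the coloring below uses 3 colors, so χ(G) = 3.
A valid 3-coloring: color 1: [8, 10]; color 2: [4, 9]; color 3: [5, 7].

χ(G) = 3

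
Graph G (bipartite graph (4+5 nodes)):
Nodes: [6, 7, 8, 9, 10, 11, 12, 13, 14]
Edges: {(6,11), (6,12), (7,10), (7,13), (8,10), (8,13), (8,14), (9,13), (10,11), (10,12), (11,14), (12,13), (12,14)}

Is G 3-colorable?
Yes, G is 3-colorable

A valid 3-coloring: color 1: [6, 10, 13, 14]; color 2: [7, 8, 9, 11, 12].
(χ(G) = 2 ≤ 3.)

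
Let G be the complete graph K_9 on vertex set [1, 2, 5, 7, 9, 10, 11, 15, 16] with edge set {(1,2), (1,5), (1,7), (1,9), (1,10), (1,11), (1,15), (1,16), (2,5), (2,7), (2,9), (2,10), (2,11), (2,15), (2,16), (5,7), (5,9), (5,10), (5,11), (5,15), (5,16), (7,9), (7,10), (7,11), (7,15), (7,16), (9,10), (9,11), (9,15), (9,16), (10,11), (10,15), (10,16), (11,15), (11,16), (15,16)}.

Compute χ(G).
Clique number ω(G) = 9 (lower bound: χ ≥ ω).
The clique on [1, 2, 5, 7, 9, 10, 11, 15, 16] has size 9, forcing χ ≥ 9, and the coloring below uses 9 colors, so χ(G) = 9.
A valid 9-coloring: color 1: [1]; color 2: [2]; color 3: [7]; color 4: [11]; color 5: [5]; color 6: [10]; color 7: [9]; color 8: [16]; color 9: [15].

χ(G) = 9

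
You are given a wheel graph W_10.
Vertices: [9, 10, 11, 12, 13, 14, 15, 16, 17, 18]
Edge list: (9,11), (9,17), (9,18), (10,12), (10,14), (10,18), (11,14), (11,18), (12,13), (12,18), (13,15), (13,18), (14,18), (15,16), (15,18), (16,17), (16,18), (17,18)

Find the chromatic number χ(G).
χ(G) = 4

Clique number ω(G) = 3 (lower bound: χ ≥ ω).
Odd cycle [15, 13, 12, 10, 14, 11, 9, 17, 16] needs 3 colors (χ ≥ 3).
Vertex 18 is adjacent to every vertex of [9, 10, 11, 12, 13, 14, 15, 16, 17], which already need 3 colors among themselves, so 18 needs a new color (χ ≥ 4).
The coloring below uses 4 colors, so χ(G) = 4.
A valid 4-coloring: color 1: [18]; color 2: [12, 14, 15, 17]; color 3: [10, 11, 13, 16]; color 4: [9].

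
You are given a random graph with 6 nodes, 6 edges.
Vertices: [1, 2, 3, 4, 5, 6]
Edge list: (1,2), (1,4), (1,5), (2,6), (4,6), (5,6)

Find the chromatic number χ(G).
χ(G) = 2

Clique number ω(G) = 2 (lower bound: χ ≥ ω).
The graph is bipartite (no odd cycle), so 2 colors suffice: χ(G) = 2.
A valid 2-coloring: color 1: [1, 3, 6]; color 2: [2, 4, 5].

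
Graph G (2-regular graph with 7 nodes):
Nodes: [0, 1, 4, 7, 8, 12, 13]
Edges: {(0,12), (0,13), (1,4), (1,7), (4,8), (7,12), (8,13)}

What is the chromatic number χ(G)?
Clique number ω(G) = 2 (lower bound: χ ≥ ω).
Odd cycle [1, 4, 8, 13, 0, 12, 7] needs 3 colors (χ ≥ 3).
The coloring below uses 3 colors, so χ(G) = 3.
A valid 3-coloring: color 1: [1, 8, 12]; color 2: [0, 4, 7]; color 3: [13].

χ(G) = 3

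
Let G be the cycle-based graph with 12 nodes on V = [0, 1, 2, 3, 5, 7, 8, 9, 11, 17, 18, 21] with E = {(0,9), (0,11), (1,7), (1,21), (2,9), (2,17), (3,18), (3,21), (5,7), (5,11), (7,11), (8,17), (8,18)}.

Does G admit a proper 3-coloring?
A valid 3-coloring: color 1: [7, 9, 17, 18, 21]; color 2: [1, 2, 3, 8, 11]; color 3: [0, 5].
(χ(G) = 3 ≤ 3.)

Yes, G is 3-colorable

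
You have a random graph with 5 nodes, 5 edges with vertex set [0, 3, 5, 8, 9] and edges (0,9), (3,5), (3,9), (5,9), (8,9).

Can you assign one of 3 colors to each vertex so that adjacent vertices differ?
Yes, G is 3-colorable

A valid 3-coloring: color 1: [9]; color 2: [0, 3, 8]; color 3: [5].
(χ(G) = 3 ≤ 3.)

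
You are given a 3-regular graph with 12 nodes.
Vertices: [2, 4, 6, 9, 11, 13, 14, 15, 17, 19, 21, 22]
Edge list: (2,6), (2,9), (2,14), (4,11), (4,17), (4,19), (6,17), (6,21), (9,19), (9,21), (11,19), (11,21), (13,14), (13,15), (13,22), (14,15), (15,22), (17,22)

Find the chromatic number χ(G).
χ(G) = 3

Clique number ω(G) = 3 (lower bound: χ ≥ ω).
The clique on [4, 11, 19] has size 3, forcing χ ≥ 3, and the coloring below uses 3 colors, so χ(G) = 3.
A valid 3-coloring: color 1: [6, 9, 11, 14, 22]; color 2: [2, 4, 13, 21]; color 3: [15, 17, 19].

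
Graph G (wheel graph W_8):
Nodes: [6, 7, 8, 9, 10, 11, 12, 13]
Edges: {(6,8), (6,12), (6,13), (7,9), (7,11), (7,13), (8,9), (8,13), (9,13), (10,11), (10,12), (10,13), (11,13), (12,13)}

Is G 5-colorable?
Yes, G is 5-colorable

A valid 5-coloring: color 1: [13]; color 2: [8, 11, 12]; color 3: [6, 7, 10]; color 4: [9].
(χ(G) = 4 ≤ 5.)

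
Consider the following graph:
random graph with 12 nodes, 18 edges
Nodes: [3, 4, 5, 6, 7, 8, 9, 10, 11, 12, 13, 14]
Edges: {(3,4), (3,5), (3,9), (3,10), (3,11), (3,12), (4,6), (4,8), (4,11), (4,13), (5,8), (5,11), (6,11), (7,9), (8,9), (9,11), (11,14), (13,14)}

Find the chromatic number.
Clique number ω(G) = 3 (lower bound: χ ≥ ω).
The clique on [3, 9, 11] has size 3, forcing χ ≥ 3, and the coloring below uses 3 colors, so χ(G) = 3.
A valid 3-coloring: color 1: [3, 6, 7, 8, 14]; color 2: [10, 11, 12, 13]; color 3: [4, 5, 9].

χ(G) = 3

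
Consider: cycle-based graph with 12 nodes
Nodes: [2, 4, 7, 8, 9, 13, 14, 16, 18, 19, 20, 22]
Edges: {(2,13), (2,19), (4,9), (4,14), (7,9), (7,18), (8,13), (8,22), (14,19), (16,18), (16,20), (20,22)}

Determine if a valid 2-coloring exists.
Yes, G is 2-colorable

A valid 2-coloring: color 1: [4, 7, 13, 16, 19, 22]; color 2: [2, 8, 9, 14, 18, 20].
(χ(G) = 2 ≤ 2.)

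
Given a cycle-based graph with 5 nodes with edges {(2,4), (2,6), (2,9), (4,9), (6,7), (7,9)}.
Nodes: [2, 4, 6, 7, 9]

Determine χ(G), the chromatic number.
Clique number ω(G) = 3 (lower bound: χ ≥ ω).
The clique on [2, 4, 9] has size 3, forcing χ ≥ 3, and the coloring below uses 3 colors, so χ(G) = 3.
A valid 3-coloring: color 1: [2, 7]; color 2: [6, 9]; color 3: [4].

χ(G) = 3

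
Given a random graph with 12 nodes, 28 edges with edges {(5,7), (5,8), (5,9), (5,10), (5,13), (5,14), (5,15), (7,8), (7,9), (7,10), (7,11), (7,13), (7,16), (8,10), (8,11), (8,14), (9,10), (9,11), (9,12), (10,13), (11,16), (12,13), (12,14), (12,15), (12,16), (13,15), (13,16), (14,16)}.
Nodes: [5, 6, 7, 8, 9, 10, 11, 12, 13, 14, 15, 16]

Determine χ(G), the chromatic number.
Clique number ω(G) = 4 (lower bound: χ ≥ ω).
The clique on [5, 7, 8, 10] has size 4, forcing χ ≥ 4, and the coloring below uses 4 colors, so χ(G) = 4.
A valid 4-coloring: color 1: [5, 6, 16]; color 2: [7, 12]; color 3: [8, 9, 13]; color 4: [10, 11, 14, 15].

χ(G) = 4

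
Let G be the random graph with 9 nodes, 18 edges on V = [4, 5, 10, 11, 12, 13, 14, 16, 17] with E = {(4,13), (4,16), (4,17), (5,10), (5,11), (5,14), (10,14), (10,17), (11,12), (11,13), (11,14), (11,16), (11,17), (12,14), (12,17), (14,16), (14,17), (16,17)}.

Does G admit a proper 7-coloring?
Yes, G is 7-colorable

A valid 7-coloring: color 1: [4, 10, 11]; color 2: [13, 14]; color 3: [5, 17]; color 4: [12, 16].
(χ(G) = 4 ≤ 7.)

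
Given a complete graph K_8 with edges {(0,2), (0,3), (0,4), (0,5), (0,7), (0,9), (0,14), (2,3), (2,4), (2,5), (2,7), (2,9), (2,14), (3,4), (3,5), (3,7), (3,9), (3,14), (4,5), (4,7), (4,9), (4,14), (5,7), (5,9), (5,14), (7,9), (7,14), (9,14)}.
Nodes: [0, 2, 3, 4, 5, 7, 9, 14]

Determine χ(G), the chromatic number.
χ(G) = 8

Clique number ω(G) = 8 (lower bound: χ ≥ ω).
The clique on [0, 2, 3, 4, 5, 7, 9, 14] has size 8, forcing χ ≥ 8, and the coloring below uses 8 colors, so χ(G) = 8.
A valid 8-coloring: color 1: [14]; color 2: [9]; color 3: [0]; color 4: [3]; color 5: [4]; color 6: [2]; color 7: [7]; color 8: [5].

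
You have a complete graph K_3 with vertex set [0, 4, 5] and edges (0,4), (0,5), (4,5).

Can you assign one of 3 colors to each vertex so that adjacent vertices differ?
A valid 3-coloring: color 1: [0]; color 2: [5]; color 3: [4].
(χ(G) = 3 ≤ 3.)

Yes, G is 3-colorable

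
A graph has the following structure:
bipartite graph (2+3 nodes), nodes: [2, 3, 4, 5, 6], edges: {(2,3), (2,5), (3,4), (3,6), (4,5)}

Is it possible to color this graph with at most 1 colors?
No, G is not 1-colorable

Edge (2,3) forces its endpoints to differ, so 1 color is not enough.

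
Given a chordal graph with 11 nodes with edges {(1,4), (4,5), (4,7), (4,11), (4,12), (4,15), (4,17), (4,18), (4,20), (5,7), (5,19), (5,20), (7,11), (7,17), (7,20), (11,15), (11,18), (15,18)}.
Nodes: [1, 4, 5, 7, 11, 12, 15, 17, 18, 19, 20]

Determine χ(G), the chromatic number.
Clique number ω(G) = 4 (lower bound: χ ≥ ω).
The clique on [4, 5, 7, 20] has size 4, forcing χ ≥ 4, and the coloring below uses 4 colors, so χ(G) = 4.
A valid 4-coloring: color 1: [4, 19]; color 2: [1, 7, 12, 18]; color 3: [5, 11, 17]; color 4: [15, 20].

χ(G) = 4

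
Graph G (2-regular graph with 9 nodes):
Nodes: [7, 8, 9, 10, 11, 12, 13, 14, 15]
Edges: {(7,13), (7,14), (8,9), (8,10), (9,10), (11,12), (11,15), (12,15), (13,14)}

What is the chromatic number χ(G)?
χ(G) = 3

Clique number ω(G) = 3 (lower bound: χ ≥ ω).
The clique on [7, 13, 14] has size 3, forcing χ ≥ 3, and the coloring below uses 3 colors, so χ(G) = 3.
A valid 3-coloring: color 1: [8, 11, 13]; color 2: [7, 10, 15]; color 3: [9, 12, 14].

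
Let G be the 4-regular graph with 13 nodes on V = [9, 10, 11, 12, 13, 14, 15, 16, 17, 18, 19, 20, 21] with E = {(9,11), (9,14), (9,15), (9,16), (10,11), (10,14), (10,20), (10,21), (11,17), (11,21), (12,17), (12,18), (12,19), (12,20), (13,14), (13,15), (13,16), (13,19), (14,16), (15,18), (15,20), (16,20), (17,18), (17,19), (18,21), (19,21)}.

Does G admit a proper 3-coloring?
A valid 3-coloring: color 1: [11, 14, 18, 19, 20]; color 2: [9, 10, 13, 17]; color 3: [12, 15, 16, 21].
(χ(G) = 3 ≤ 3.)

Yes, G is 3-colorable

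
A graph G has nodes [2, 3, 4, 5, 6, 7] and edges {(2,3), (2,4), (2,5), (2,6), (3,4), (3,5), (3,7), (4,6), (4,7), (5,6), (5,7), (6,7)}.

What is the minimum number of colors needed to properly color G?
Clique number ω(G) = 3 (lower bound: χ ≥ ω).
The clique on [2, 3, 4] has size 3, forcing χ ≥ 3, and the coloring below uses 3 colors, so χ(G) = 3.
A valid 3-coloring: color 1: [3, 6]; color 2: [4, 5]; color 3: [2, 7].

χ(G) = 3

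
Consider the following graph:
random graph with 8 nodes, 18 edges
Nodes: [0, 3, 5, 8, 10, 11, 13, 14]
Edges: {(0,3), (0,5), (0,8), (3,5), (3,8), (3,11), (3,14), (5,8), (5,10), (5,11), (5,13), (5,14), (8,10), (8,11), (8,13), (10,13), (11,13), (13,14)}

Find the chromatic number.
χ(G) = 4

Clique number ω(G) = 4 (lower bound: χ ≥ ω).
The clique on [5, 8, 10, 13] has size 4, forcing χ ≥ 4, and the coloring below uses 4 colors, so χ(G) = 4.
A valid 4-coloring: color 1: [5]; color 2: [8, 14]; color 3: [3, 13]; color 4: [0, 10, 11].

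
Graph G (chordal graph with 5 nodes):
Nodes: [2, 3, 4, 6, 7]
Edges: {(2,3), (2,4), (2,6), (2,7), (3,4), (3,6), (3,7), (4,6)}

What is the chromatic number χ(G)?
Clique number ω(G) = 4 (lower bound: χ ≥ ω).
The clique on [2, 3, 4, 6] has size 4, forcing χ ≥ 4, and the coloring below uses 4 colors, so χ(G) = 4.
A valid 4-coloring: color 1: [3]; color 2: [2]; color 3: [4, 7]; color 4: [6].

χ(G) = 4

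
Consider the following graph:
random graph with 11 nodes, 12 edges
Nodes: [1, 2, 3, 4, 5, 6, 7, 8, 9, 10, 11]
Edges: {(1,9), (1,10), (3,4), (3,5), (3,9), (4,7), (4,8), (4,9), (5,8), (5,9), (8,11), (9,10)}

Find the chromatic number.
Clique number ω(G) = 3 (lower bound: χ ≥ ω).
The clique on [1, 9, 10] has size 3, forcing χ ≥ 3, and the coloring below uses 3 colors, so χ(G) = 3.
A valid 3-coloring: color 1: [2, 6, 7, 8, 9]; color 2: [1, 4, 5, 11]; color 3: [3, 10].

χ(G) = 3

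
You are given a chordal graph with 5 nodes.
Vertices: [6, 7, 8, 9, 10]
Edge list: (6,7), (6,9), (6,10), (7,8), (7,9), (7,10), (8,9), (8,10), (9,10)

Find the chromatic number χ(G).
χ(G) = 4

Clique number ω(G) = 4 (lower bound: χ ≥ ω).
The clique on [7, 8, 9, 10] has size 4, forcing χ ≥ 4, and the coloring below uses 4 colors, so χ(G) = 4.
A valid 4-coloring: color 1: [9]; color 2: [7]; color 3: [10]; color 4: [6, 8].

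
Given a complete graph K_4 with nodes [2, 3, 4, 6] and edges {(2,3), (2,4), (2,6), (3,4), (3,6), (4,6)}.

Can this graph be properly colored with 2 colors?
No, G is not 2-colorable

The clique on vertices [2, 3, 4, 6] has size 4 > 2, so it alone needs 4 colors.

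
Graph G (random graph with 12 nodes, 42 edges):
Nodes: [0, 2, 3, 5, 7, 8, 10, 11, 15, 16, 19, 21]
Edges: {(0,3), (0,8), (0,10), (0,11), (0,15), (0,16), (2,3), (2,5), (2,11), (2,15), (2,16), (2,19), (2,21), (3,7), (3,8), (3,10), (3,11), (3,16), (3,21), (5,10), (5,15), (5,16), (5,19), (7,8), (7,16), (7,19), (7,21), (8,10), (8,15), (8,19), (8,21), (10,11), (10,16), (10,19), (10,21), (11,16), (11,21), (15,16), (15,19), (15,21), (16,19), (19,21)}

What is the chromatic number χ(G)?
χ(G) = 5

Clique number ω(G) = 5 (lower bound: χ ≥ ω).
The clique on [0, 3, 10, 11, 16] has size 5, forcing χ ≥ 5, and the coloring below uses 5 colors, so χ(G) = 5.
A valid 5-coloring: color 1: [16, 21]; color 2: [7, 10, 15]; color 3: [3, 19]; color 4: [5, 8, 11]; color 5: [0, 2].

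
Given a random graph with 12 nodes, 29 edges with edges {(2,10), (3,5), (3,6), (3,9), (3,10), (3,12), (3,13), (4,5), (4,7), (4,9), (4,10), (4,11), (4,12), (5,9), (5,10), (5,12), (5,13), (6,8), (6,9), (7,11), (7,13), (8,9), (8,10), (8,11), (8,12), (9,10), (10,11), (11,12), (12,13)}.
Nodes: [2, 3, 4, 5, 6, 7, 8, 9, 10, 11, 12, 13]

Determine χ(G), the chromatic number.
Clique number ω(G) = 4 (lower bound: χ ≥ ω).
The clique on [3, 5, 9, 10] has size 4, forcing χ ≥ 4, and the coloring below uses 4 colors, so χ(G) = 4.
A valid 4-coloring: color 1: [6, 10, 13]; color 2: [2, 5, 11]; color 3: [3, 4, 8]; color 4: [7, 9, 12].

χ(G) = 4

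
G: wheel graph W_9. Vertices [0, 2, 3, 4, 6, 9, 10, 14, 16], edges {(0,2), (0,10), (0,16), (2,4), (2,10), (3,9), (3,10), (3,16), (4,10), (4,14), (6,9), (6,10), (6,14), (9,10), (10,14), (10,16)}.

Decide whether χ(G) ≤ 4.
A valid 4-coloring: color 1: [10]; color 2: [0, 3, 4, 6]; color 3: [2, 9, 14, 16].
(χ(G) = 3 ≤ 4.)

Yes, G is 4-colorable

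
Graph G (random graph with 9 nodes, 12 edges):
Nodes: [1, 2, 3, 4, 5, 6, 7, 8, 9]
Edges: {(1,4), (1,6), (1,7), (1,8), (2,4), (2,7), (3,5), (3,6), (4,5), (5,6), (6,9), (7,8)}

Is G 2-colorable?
No, G is not 2-colorable

The clique on vertices [1, 7, 8] has size 3 > 2, so it alone needs 3 colors.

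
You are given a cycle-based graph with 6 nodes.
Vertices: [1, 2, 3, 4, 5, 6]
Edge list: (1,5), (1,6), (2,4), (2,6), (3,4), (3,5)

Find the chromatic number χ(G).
χ(G) = 2

Clique number ω(G) = 2 (lower bound: χ ≥ ω).
The graph is bipartite (no odd cycle), so 2 colors suffice: χ(G) = 2.
A valid 2-coloring: color 1: [4, 5, 6]; color 2: [1, 2, 3].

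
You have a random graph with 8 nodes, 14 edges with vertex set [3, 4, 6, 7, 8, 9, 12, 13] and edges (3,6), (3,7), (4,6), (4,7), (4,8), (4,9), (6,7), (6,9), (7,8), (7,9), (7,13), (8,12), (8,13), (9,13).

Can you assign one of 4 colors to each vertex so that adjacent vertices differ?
A valid 4-coloring: color 1: [7, 12]; color 2: [3, 4, 13]; color 3: [8, 9]; color 4: [6].
(χ(G) = 4 ≤ 4.)

Yes, G is 4-colorable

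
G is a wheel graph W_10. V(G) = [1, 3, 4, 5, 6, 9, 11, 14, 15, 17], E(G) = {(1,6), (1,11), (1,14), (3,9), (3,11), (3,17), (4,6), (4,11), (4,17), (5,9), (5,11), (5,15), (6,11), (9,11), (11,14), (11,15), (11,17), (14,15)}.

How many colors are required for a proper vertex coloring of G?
χ(G) = 4

Clique number ω(G) = 3 (lower bound: χ ≥ ω).
Odd cycle [6, 1, 14, 15, 5, 9, 3, 17, 4] needs 3 colors (χ ≥ 3).
Vertex 11 is adjacent to every vertex of [1, 3, 4, 5, 6, 9, 14, 15, 17], which already need 3 colors among themselves, so 11 needs a new color (χ ≥ 4).
The coloring below uses 4 colors, so χ(G) = 4.
A valid 4-coloring: color 1: [11]; color 2: [5, 6, 14, 17]; color 3: [1, 4, 9, 15]; color 4: [3].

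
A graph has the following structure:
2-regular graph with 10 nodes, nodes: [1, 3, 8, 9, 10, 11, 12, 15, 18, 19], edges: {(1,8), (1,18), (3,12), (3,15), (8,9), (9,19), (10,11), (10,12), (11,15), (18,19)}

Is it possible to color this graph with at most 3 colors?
A valid 3-coloring: color 1: [8, 12, 15, 19]; color 2: [3, 9, 11, 18]; color 3: [1, 10].
(χ(G) = 3 ≤ 3.)

Yes, G is 3-colorable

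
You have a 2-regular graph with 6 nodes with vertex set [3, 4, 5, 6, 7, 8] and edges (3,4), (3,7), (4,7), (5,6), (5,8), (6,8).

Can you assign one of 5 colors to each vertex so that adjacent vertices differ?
Yes, G is 5-colorable

A valid 5-coloring: color 1: [3, 8]; color 2: [5, 7]; color 3: [4, 6].
(χ(G) = 3 ≤ 5.)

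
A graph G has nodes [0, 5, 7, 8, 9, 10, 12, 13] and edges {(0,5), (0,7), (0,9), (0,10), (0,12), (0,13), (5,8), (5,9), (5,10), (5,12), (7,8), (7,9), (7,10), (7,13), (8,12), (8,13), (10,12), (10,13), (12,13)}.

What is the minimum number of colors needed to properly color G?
Clique number ω(G) = 4 (lower bound: χ ≥ ω).
The clique on [0, 5, 10, 12] has size 4, forcing χ ≥ 4, and the coloring below uses 4 colors, so χ(G) = 4.
A valid 4-coloring: color 1: [0, 8]; color 2: [9, 10]; color 3: [7, 12]; color 4: [5, 13].

χ(G) = 4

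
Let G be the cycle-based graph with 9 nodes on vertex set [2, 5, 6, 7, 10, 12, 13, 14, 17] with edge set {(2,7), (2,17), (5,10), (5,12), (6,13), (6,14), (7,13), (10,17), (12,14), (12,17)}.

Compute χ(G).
Clique number ω(G) = 2 (lower bound: χ ≥ ω).
Odd cycle [7, 13, 6, 14, 12, 17, 2] needs 3 colors (χ ≥ 3).
The coloring below uses 3 colors, so χ(G) = 3.
A valid 3-coloring: color 1: [5, 13, 14, 17]; color 2: [6, 7, 10, 12]; color 3: [2].

χ(G) = 3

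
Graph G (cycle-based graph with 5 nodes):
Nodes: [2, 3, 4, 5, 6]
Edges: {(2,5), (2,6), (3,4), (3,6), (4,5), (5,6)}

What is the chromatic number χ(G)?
Clique number ω(G) = 3 (lower bound: χ ≥ ω).
The clique on [2, 5, 6] has size 3, forcing χ ≥ 3, and the coloring below uses 3 colors, so χ(G) = 3.
A valid 3-coloring: color 1: [3, 5]; color 2: [4, 6]; color 3: [2].

χ(G) = 3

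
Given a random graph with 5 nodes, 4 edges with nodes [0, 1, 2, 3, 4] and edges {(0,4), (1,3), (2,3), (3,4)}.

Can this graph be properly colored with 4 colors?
A valid 4-coloring: color 1: [0, 3]; color 2: [1, 2, 4].
(χ(G) = 2 ≤ 4.)

Yes, G is 4-colorable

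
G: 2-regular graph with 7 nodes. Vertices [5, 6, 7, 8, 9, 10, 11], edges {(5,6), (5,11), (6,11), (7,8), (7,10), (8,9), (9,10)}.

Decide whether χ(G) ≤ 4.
A valid 4-coloring: color 1: [7, 9, 11]; color 2: [6, 8, 10]; color 3: [5].
(χ(G) = 3 ≤ 4.)

Yes, G is 4-colorable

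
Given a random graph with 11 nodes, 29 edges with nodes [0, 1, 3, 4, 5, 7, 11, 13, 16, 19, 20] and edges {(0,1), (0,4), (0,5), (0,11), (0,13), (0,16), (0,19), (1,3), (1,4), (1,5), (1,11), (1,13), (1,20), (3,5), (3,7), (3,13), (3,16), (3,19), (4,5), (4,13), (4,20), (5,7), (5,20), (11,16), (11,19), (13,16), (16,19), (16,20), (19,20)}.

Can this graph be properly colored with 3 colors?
The clique on vertices [0, 11, 16, 19] has size 4 > 3, so it alone needs 4 colors.

No, G is not 3-colorable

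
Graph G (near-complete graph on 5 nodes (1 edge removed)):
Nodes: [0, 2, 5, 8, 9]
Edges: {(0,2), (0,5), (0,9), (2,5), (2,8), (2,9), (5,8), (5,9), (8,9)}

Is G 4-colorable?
A valid 4-coloring: color 1: [9]; color 2: [2]; color 3: [5]; color 4: [0, 8].
(χ(G) = 4 ≤ 4.)

Yes, G is 4-colorable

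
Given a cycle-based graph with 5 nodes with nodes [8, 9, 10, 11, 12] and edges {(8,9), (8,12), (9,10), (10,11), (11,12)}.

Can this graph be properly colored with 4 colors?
Yes, G is 4-colorable

A valid 4-coloring: color 1: [8, 10]; color 2: [9, 11]; color 3: [12].
(χ(G) = 3 ≤ 4.)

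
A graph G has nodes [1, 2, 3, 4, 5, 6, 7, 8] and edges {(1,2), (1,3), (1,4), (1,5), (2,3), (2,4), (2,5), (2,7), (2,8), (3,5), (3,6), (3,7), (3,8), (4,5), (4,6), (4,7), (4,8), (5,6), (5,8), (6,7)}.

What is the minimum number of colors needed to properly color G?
Clique number ω(G) = 4 (lower bound: χ ≥ ω).
The clique on [2, 3, 5, 8] has size 4, forcing χ ≥ 4, and the coloring below uses 4 colors, so χ(G) = 4.
A valid 4-coloring: color 1: [3, 4]; color 2: [5, 7]; color 3: [2, 6]; color 4: [1, 8].

χ(G) = 4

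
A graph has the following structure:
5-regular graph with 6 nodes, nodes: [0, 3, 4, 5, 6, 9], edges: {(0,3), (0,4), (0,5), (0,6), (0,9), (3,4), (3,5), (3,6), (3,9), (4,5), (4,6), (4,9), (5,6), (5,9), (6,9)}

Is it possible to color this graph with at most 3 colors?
No, G is not 3-colorable

The clique on vertices [0, 3, 4, 5, 6, 9] has size 6 > 3, so it alone needs 6 colors.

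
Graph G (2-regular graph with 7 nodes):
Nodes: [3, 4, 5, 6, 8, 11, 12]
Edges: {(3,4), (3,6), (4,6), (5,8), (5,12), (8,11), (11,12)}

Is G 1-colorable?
No, G is not 1-colorable

The clique on vertices [3, 4, 6] has size 3 > 1, so it alone needs 3 colors.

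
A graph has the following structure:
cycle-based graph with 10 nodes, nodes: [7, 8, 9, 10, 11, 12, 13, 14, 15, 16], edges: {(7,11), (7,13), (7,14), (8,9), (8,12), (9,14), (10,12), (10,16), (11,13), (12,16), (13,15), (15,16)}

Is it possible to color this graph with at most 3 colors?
A valid 3-coloring: color 1: [8, 13, 14, 16]; color 2: [7, 9, 12, 15]; color 3: [10, 11].
(χ(G) = 3 ≤ 3.)

Yes, G is 3-colorable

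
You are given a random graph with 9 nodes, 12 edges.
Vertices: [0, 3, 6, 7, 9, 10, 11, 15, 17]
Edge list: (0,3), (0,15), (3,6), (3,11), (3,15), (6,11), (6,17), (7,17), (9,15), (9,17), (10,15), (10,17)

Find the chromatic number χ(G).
Clique number ω(G) = 3 (lower bound: χ ≥ ω).
The clique on [0, 3, 15] has size 3, forcing χ ≥ 3, and the coloring below uses 3 colors, so χ(G) = 3.
A valid 3-coloring: color 1: [3, 17]; color 2: [6, 7, 15]; color 3: [0, 9, 10, 11].

χ(G) = 3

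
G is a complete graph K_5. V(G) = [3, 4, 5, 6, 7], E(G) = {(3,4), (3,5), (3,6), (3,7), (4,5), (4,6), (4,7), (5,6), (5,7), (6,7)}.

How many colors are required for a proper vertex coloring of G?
χ(G) = 5

Clique number ω(G) = 5 (lower bound: χ ≥ ω).
The clique on [3, 4, 5, 6, 7] has size 5, forcing χ ≥ 5, and the coloring below uses 5 colors, so χ(G) = 5.
A valid 5-coloring: color 1: [7]; color 2: [3]; color 3: [6]; color 4: [5]; color 5: [4].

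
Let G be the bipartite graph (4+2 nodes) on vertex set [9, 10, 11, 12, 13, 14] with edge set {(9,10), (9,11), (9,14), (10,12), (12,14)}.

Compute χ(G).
χ(G) = 2

Clique number ω(G) = 2 (lower bound: χ ≥ ω).
The graph is bipartite (no odd cycle), so 2 colors suffice: χ(G) = 2.
A valid 2-coloring: color 1: [9, 12, 13]; color 2: [10, 11, 14].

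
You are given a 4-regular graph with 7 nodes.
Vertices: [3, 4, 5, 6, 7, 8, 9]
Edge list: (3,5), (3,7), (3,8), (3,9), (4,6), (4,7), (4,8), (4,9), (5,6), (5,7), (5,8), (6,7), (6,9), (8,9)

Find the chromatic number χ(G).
χ(G) = 4

Clique number ω(G) = 3 (lower bound: χ ≥ ω).
Suppose a proper 3-coloring c exists. The clique [3, 5, 7] takes 3 distinct colors; by symmetry let c(3) = 1, c(5) = 2, c(7) = 3.
- Vertex 6: neighbors [5, 7] already have colors [2, 3] ⇒ c(6) = 1.
- Vertex 4: neighbors [6, 7] already have colors [1, 3] ⇒ c(4) = 2.
- Vertex 8: neighbors [3, 4] already have colors [1, 2] ⇒ c(8) = 3.
- Vertex 9: neighbors [3, 4, 8] already have colors [1, 2, 3] — all 3 colors blocked. Contradiction.
The forced assignments end in a contradiction, so G has no proper 3-coloring (χ ≥ 4).
The coloring below uses 4 colors, so χ(G) = 4.
A valid 4-coloring: color 1: [5, 9]; color 2: [3, 4]; color 3: [7, 8]; color 4: [6].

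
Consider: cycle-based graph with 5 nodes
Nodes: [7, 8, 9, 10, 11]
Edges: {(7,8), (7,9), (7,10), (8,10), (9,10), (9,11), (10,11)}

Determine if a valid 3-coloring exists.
Yes, G is 3-colorable

A valid 3-coloring: color 1: [10]; color 2: [7, 11]; color 3: [8, 9].
(χ(G) = 3 ≤ 3.)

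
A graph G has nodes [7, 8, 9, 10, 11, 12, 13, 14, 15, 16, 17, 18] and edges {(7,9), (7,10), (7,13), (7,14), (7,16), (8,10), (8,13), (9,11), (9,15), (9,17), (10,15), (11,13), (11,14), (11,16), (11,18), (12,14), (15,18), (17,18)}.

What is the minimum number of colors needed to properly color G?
χ(G) = 2

Clique number ω(G) = 2 (lower bound: χ ≥ ω).
The graph is bipartite (no odd cycle), so 2 colors suffice: χ(G) = 2.
A valid 2-coloring: color 1: [7, 8, 11, 12, 15, 17]; color 2: [9, 10, 13, 14, 16, 18].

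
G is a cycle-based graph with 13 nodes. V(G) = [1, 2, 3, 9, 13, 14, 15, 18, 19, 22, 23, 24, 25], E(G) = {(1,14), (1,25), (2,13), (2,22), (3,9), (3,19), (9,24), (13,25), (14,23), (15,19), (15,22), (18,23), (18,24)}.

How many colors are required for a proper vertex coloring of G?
Clique number ω(G) = 2 (lower bound: χ ≥ ω).
Odd cycle [25, 13, 2, 22, 15, 19, 3, 9, 24, 18, 23, 14, 1] needs 3 colors (χ ≥ 3).
The coloring below uses 3 colors, so χ(G) = 3.
A valid 3-coloring: color 1: [2, 3, 14, 15, 24, 25]; color 2: [1, 9, 13, 18, 19, 22]; color 3: [23].

χ(G) = 3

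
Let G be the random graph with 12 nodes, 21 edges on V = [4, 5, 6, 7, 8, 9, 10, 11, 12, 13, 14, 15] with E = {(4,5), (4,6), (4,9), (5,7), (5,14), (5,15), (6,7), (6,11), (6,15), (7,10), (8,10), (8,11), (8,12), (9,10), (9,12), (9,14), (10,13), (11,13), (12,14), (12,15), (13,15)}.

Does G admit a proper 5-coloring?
Yes, G is 5-colorable

A valid 5-coloring: color 1: [5, 6, 10, 12]; color 2: [7, 9, 11, 15]; color 3: [4, 8, 13, 14].
(χ(G) = 3 ≤ 5.)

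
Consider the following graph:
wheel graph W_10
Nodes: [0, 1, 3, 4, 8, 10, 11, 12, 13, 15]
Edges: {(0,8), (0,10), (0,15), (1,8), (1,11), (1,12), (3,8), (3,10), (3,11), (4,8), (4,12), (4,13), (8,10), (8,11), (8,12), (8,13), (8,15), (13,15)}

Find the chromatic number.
χ(G) = 4

Clique number ω(G) = 3 (lower bound: χ ≥ ω).
Odd cycle [3, 10, 0, 15, 13, 4, 12, 1, 11] needs 3 colors (χ ≥ 3).
Vertex 8 is adjacent to every vertex of [0, 1, 3, 4, 10, 11, 12, 13, 15], which already need 3 colors among themselves, so 8 needs a new color (χ ≥ 4).
The coloring below uses 4 colors, so χ(G) = 4.
A valid 4-coloring: color 1: [8]; color 2: [0, 1, 3, 13]; color 3: [4, 10, 11, 15]; color 4: [12].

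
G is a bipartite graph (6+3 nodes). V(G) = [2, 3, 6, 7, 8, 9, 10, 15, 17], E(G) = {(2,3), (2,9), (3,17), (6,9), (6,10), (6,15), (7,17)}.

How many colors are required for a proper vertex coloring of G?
Clique number ω(G) = 2 (lower bound: χ ≥ ω).
The graph is bipartite (no odd cycle), so 2 colors suffice: χ(G) = 2.
A valid 2-coloring: color 1: [2, 6, 8, 17]; color 2: [3, 7, 9, 10, 15].

χ(G) = 2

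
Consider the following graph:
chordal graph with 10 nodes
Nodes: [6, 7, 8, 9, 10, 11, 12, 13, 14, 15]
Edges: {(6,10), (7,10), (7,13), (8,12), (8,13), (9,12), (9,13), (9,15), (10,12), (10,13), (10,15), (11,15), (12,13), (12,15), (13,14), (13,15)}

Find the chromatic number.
χ(G) = 4

Clique number ω(G) = 4 (lower bound: χ ≥ ω).
The clique on [9, 12, 13, 15] has size 4, forcing χ ≥ 4, and the coloring below uses 4 colors, so χ(G) = 4.
A valid 4-coloring: color 1: [6, 11, 13]; color 2: [7, 8, 14, 15]; color 3: [12]; color 4: [9, 10].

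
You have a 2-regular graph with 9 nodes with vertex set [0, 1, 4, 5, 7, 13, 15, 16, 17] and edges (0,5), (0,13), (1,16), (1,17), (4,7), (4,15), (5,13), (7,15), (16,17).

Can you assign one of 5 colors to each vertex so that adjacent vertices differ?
Yes, G is 5-colorable

A valid 5-coloring: color 1: [0, 7, 17]; color 2: [1, 4, 13]; color 3: [5, 15, 16].
(χ(G) = 3 ≤ 5.)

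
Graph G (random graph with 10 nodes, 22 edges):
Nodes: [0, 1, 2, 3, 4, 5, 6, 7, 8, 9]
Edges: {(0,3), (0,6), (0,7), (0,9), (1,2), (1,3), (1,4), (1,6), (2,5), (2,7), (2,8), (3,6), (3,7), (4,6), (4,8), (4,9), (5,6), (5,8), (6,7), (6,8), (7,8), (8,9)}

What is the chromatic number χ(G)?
Clique number ω(G) = 4 (lower bound: χ ≥ ω).
The clique on [0, 3, 6, 7] has size 4, forcing χ ≥ 4, and the coloring below uses 4 colors, so χ(G) = 4.
A valid 4-coloring: color 1: [2, 6, 9]; color 2: [0, 1, 8]; color 3: [4, 5, 7]; color 4: [3].

χ(G) = 4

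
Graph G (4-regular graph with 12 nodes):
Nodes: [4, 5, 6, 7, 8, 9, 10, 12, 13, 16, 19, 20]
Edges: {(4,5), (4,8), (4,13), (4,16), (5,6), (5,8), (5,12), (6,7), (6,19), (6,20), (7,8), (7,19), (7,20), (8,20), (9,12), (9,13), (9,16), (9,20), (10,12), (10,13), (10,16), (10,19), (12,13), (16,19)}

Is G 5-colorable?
Yes, G is 5-colorable

A valid 5-coloring: color 1: [4, 12, 19, 20]; color 2: [5, 7, 9, 10]; color 3: [6, 8, 13, 16].
(χ(G) = 3 ≤ 5.)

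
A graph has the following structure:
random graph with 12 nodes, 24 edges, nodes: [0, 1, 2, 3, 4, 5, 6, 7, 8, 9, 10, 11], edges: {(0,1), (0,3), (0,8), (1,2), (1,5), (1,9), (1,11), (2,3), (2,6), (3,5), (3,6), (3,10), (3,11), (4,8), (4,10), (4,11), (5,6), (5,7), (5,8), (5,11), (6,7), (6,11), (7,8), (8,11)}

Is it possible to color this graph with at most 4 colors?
A valid 4-coloring: color 1: [0, 2, 4, 5, 9]; color 2: [1, 3, 8]; color 3: [7, 10, 11]; color 4: [6].
(χ(G) = 4 ≤ 4.)

Yes, G is 4-colorable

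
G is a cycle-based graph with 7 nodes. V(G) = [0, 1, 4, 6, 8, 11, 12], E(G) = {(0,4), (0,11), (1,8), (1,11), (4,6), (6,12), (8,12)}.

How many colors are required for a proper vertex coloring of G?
Clique number ω(G) = 2 (lower bound: χ ≥ ω).
Odd cycle [8, 1, 11, 0, 4, 6, 12] needs 3 colors (χ ≥ 3).
The coloring below uses 3 colors, so χ(G) = 3.
A valid 3-coloring: color 1: [6, 8, 11]; color 2: [0, 1, 12]; color 3: [4].

χ(G) = 3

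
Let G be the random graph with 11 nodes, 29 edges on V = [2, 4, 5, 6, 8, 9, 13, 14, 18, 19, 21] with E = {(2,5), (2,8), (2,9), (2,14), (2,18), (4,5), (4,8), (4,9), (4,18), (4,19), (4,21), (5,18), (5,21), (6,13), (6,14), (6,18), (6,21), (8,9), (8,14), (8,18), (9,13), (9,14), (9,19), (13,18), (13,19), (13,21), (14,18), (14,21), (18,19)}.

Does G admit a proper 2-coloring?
No, G is not 2-colorable

The clique on vertices [2, 8, 9, 14] has size 4 > 2, so it alone needs 4 colors.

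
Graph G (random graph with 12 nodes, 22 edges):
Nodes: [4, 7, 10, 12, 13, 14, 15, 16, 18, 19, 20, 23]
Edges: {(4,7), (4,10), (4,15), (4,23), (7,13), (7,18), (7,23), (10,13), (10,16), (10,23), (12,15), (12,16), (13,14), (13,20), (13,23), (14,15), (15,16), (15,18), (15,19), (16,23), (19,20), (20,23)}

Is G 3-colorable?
Yes, G is 3-colorable

A valid 3-coloring: color 1: [15, 23]; color 2: [4, 13, 16, 18, 19]; color 3: [7, 10, 12, 14, 20].
(χ(G) = 3 ≤ 3.)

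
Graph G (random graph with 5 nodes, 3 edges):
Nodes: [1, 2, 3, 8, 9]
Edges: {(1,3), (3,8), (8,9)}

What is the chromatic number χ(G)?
Clique number ω(G) = 2 (lower bound: χ ≥ ω).
The graph is bipartite (no odd cycle), so 2 colors suffice: χ(G) = 2.
A valid 2-coloring: color 1: [2, 3, 9]; color 2: [1, 8].

χ(G) = 2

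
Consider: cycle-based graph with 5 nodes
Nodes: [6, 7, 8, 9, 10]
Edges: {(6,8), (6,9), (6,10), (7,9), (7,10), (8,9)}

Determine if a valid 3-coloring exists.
Yes, G is 3-colorable

A valid 3-coloring: color 1: [6, 7]; color 2: [9, 10]; color 3: [8].
(χ(G) = 3 ≤ 3.)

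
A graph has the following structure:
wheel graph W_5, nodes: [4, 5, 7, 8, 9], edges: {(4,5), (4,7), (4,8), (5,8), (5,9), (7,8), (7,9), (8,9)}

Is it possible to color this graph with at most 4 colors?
A valid 4-coloring: color 1: [8]; color 2: [4, 9]; color 3: [5, 7].
(χ(G) = 3 ≤ 4.)

Yes, G is 4-colorable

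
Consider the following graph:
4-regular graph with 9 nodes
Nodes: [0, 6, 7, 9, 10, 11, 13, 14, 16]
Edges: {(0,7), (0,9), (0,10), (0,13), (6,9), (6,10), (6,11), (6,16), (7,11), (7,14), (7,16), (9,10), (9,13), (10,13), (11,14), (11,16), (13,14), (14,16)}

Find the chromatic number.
χ(G) = 4

Clique number ω(G) = 4 (lower bound: χ ≥ ω).
The clique on [0, 9, 10, 13] has size 4, forcing χ ≥ 4, and the coloring below uses 4 colors, so χ(G) = 4.
A valid 4-coloring: color 1: [0, 6, 14]; color 2: [11, 13]; color 3: [10, 16]; color 4: [7, 9].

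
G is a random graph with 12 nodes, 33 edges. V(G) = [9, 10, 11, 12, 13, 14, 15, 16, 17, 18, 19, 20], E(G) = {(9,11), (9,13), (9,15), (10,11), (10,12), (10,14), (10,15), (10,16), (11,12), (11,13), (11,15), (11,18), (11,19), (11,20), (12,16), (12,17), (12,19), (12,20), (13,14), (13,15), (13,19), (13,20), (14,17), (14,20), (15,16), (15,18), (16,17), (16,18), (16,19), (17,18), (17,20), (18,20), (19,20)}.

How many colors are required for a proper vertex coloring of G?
Clique number ω(G) = 4 (lower bound: χ ≥ ω).
The clique on [11, 12, 19, 20] has size 4, forcing χ ≥ 4, and the coloring below uses 4 colors, so χ(G) = 4.
A valid 4-coloring: color 1: [11, 14, 16]; color 2: [15, 20]; color 3: [12, 13, 18]; color 4: [9, 10, 17, 19].

χ(G) = 4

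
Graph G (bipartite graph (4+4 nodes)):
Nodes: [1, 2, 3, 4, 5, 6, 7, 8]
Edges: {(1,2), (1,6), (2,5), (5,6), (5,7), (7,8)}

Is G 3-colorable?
A valid 3-coloring: color 1: [1, 3, 4, 5, 8]; color 2: [2, 6, 7].
(χ(G) = 2 ≤ 3.)

Yes, G is 3-colorable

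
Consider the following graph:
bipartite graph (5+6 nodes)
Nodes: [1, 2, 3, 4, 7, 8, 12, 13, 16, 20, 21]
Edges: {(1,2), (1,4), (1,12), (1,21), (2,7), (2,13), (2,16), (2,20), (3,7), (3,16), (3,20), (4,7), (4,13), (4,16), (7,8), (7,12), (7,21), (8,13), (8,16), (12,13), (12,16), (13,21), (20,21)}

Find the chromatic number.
χ(G) = 2

Clique number ω(G) = 2 (lower bound: χ ≥ ω).
The graph is bipartite (no odd cycle), so 2 colors suffice: χ(G) = 2.
A valid 2-coloring: color 1: [1, 7, 13, 16, 20]; color 2: [2, 3, 4, 8, 12, 21].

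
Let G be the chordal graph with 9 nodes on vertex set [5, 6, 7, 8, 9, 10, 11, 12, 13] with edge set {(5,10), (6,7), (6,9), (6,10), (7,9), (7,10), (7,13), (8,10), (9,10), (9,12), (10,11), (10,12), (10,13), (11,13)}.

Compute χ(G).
χ(G) = 4

Clique number ω(G) = 4 (lower bound: χ ≥ ω).
The clique on [6, 7, 9, 10] has size 4, forcing χ ≥ 4, and the coloring below uses 4 colors, so χ(G) = 4.
A valid 4-coloring: color 1: [10]; color 2: [5, 7, 8, 11, 12]; color 3: [9, 13]; color 4: [6].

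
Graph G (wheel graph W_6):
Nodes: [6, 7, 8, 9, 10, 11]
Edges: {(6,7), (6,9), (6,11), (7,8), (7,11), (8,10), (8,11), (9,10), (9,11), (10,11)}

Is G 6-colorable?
A valid 6-coloring: color 1: [11]; color 2: [6, 8]; color 3: [7, 9]; color 4: [10].
(χ(G) = 4 ≤ 6.)

Yes, G is 6-colorable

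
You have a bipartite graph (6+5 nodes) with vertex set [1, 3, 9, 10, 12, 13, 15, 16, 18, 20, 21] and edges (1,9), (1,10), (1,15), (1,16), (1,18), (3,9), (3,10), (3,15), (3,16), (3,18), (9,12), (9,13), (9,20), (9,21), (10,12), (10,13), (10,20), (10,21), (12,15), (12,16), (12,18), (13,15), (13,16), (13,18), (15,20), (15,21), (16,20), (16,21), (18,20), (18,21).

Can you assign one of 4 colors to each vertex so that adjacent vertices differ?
Yes, G is 4-colorable

A valid 4-coloring: color 1: [9, 10, 15, 16, 18]; color 2: [1, 3, 12, 13, 20, 21].
(χ(G) = 2 ≤ 4.)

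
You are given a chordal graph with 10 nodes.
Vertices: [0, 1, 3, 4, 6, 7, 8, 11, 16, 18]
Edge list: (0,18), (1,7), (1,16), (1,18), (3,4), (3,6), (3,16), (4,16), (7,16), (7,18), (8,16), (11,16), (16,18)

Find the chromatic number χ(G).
Clique number ω(G) = 4 (lower bound: χ ≥ ω).
The clique on [1, 7, 16, 18] has size 4, forcing χ ≥ 4, and the coloring below uses 4 colors, so χ(G) = 4.
A valid 4-coloring: color 1: [0, 6, 16]; color 2: [3, 8, 11, 18]; color 3: [1, 4]; color 4: [7].

χ(G) = 4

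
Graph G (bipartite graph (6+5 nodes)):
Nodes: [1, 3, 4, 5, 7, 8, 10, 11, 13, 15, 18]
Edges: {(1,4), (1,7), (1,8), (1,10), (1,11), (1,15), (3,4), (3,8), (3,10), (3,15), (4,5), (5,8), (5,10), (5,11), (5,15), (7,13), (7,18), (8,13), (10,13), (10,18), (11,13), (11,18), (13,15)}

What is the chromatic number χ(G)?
Clique number ω(G) = 2 (lower bound: χ ≥ ω).
The graph is bipartite (no odd cycle), so 2 colors suffice: χ(G) = 2.
A valid 2-coloring: color 1: [1, 3, 5, 13, 18]; color 2: [4, 7, 8, 10, 11, 15].

χ(G) = 2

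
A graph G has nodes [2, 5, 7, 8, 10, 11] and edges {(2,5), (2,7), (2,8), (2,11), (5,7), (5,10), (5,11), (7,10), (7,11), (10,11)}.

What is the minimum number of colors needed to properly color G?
χ(G) = 4

Clique number ω(G) = 4 (lower bound: χ ≥ ω).
The clique on [2, 5, 7, 11] has size 4, forcing χ ≥ 4, and the coloring below uses 4 colors, so χ(G) = 4.
A valid 4-coloring: color 1: [7, 8]; color 2: [2, 10]; color 3: [11]; color 4: [5].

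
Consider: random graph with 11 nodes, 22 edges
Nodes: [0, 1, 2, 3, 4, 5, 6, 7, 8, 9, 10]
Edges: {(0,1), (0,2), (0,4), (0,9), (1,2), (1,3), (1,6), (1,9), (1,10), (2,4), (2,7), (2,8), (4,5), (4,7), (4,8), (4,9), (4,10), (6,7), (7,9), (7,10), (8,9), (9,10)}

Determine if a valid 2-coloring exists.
No, G is not 2-colorable

The clique on vertices [4, 7, 9, 10] has size 4 > 2, so it alone needs 4 colors.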